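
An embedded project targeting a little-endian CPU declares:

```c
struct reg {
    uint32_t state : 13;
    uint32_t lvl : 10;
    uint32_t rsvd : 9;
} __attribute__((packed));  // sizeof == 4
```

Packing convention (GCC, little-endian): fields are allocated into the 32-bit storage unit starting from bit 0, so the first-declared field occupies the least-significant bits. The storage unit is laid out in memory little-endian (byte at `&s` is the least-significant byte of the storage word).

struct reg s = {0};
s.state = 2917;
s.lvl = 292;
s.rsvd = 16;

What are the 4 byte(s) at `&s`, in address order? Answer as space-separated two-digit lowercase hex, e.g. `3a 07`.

state (13b) val=2917 bits=0xb65 at bit 0: 0x00000b65
lvl (10b) val=292 bits=0x124 at bit 13: 0x00248b65
rsvd (9b) val=16 bits=0x10 at bit 23: 0x08248b65
word = 0x08248b65 → little-endian bytes:
  [0]=0x65  [1]=0x8b  [2]=0x24  [3]=0x08

65 8b 24 08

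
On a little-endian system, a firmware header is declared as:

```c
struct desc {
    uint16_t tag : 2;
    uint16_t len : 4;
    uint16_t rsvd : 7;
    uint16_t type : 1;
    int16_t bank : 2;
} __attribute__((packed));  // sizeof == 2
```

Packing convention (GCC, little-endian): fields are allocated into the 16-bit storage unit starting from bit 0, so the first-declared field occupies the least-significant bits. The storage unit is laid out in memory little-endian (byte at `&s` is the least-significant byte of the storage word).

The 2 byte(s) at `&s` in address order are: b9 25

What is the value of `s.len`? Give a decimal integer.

14

[0]=0xb9 [1]=0x25 (little-endian) → word 0x25b9
tag [0+:2] = (word>>0) & 0x3 = 1
len [2+:4] = (word>>2) & 0xf = 14  ←
rsvd [6+:7] = (word>>6) & 0x7f = 22
type [13+:1] = (word>>13) & 0x1 = 1
bank [14+:2] = (word>>14) & 0x3 = 0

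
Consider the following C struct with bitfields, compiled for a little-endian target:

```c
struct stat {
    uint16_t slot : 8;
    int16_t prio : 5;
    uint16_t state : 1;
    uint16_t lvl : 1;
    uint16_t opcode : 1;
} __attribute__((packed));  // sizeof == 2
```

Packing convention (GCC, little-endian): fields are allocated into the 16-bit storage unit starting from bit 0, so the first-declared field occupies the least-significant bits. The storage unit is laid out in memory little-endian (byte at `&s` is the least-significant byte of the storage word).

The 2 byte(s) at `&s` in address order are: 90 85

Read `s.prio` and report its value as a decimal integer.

5

[0]=0x90 [1]=0x85 (little-endian) → word 0x8590
slot [0+:8] = (word>>0) & 0xff = 144
prio [8+:5] = (word>>8) & 0x1f = 5  ←
state [13+:1] = (word>>13) & 0x1 = 0
lvl [14+:1] = (word>>14) & 0x1 = 0
opcode [15+:1] = (word>>15) & 0x1 = 1
prio signed 5b, MSB=0: value = 5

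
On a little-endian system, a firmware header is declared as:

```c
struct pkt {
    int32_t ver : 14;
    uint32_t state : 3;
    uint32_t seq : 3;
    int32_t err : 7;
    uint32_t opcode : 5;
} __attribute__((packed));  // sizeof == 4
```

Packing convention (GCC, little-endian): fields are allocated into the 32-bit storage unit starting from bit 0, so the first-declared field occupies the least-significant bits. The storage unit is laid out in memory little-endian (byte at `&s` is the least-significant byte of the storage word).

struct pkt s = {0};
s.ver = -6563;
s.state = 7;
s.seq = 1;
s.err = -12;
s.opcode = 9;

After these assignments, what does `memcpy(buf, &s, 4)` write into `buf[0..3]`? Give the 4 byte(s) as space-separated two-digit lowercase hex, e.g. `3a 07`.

[0+:14] ver=-6563 & 0x3fff = 0x265d; word=0x0000265d
[14+:3] state=7 & 0x7 = 0x7; word=0x0001e65d
[17+:3] seq=1 & 0x7 = 0x1; word=0x0003e65d
[20+:7] err=-12 & 0x7f = 0x74; word=0x0743e65d
[27+:5] opcode=9 & 0x1f = 0x9; word=0x4f43e65d
word = 0x4f43e65d → little-endian bytes:
  [0]=0x5d  [1]=0xe6  [2]=0x43  [3]=0x4f

5d e6 43 4f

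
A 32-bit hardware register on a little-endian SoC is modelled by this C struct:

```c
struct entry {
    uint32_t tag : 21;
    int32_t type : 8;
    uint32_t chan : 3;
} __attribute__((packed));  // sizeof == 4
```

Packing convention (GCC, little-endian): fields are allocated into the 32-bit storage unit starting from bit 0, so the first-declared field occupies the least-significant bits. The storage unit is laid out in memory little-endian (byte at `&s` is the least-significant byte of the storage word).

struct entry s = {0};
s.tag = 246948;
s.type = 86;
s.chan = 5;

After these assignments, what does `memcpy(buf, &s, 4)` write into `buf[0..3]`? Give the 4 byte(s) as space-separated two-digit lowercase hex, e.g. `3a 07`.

tag (21b) val=246948 bits=0x3c4a4 at bit 0: 0x0003c4a4
type (8b) val=86 bits=0x56 at bit 21: 0x0ac3c4a4
chan (3b) val=5 bits=0x5 at bit 29: 0xaac3c4a4
word = 0xaac3c4a4 → little-endian bytes:
  [0]=0xa4  [1]=0xc4  [2]=0xc3  [3]=0xaa

a4 c4 c3 aa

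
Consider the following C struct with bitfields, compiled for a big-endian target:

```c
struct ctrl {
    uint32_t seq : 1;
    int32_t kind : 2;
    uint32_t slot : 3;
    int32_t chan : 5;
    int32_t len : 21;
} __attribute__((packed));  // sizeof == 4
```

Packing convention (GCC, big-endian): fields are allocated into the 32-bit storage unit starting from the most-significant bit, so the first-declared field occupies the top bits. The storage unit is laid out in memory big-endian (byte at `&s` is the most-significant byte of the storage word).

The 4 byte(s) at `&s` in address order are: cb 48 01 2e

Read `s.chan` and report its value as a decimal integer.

[0]=0xcb [1]=0x48 [2]=0x01 [3]=0x2e (big-endian) → word 0xcb48012e
seq [31+:1] = (word>>31) & 0x1 = 1
kind [29+:2] = (word>>29) & 0x3 = 2
slot [26+:3] = (word>>26) & 0x7 = 2
chan [21+:5] = (word>>21) & 0x1f = 26  ←
len [0+:21] = (word>>0) & 0x1fffff = 524590
chan signed 5b, MSB=1: 26 - 32 = -6

-6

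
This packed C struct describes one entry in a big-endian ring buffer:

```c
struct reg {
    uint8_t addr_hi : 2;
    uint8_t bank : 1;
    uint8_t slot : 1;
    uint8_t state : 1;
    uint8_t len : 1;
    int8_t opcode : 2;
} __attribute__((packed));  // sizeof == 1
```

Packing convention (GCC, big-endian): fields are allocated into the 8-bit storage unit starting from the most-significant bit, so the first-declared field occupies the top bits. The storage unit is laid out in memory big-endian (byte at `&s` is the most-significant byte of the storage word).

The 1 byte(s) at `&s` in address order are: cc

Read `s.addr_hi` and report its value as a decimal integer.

[0]=0xcc (big-endian) → word 0xcc
addr_hi [6+:2] = (word>>6) & 0x3 = 3  ←
bank [5+:1] = (word>>5) & 0x1 = 0
slot [4+:1] = (word>>4) & 0x1 = 0
state [3+:1] = (word>>3) & 0x1 = 1
len [2+:1] = (word>>2) & 0x1 = 1
opcode [0+:2] = (word>>0) & 0x3 = 0

3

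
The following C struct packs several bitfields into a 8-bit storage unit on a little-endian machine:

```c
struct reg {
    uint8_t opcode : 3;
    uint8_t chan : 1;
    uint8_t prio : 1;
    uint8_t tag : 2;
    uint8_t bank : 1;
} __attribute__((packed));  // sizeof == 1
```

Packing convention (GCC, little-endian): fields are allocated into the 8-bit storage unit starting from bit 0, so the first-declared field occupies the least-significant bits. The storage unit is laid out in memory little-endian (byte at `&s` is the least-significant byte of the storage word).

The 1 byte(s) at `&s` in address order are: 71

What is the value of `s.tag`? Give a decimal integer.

[0]=0x71 (little-endian) → word 0x71
opcode:3 @ bit 0 → (0x71>>0)&0x7 = 0x1
chan:1 @ bit 3 → (0x71>>3)&0x1 = 0x0
prio:1 @ bit 4 → (0x71>>4)&0x1 = 0x1
tag:2 @ bit 5 → (0x71>>5)&0x3 = 0x3  ←
bank:1 @ bit 7 → (0x71>>7)&0x1 = 0x0

3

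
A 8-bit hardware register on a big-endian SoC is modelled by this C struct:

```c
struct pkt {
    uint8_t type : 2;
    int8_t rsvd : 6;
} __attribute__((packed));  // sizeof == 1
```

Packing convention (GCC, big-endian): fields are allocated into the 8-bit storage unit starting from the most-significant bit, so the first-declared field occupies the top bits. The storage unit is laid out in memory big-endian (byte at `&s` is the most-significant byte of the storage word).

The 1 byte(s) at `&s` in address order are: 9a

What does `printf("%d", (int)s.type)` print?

[0]=0x9a (big-endian) → word 0x9a
type:2 @ bit 6 → (0x9a>>6)&0x3 = 0x2  ←
rsvd:6 @ bit 0 → (0x9a>>0)&0x3f = 0x1a

2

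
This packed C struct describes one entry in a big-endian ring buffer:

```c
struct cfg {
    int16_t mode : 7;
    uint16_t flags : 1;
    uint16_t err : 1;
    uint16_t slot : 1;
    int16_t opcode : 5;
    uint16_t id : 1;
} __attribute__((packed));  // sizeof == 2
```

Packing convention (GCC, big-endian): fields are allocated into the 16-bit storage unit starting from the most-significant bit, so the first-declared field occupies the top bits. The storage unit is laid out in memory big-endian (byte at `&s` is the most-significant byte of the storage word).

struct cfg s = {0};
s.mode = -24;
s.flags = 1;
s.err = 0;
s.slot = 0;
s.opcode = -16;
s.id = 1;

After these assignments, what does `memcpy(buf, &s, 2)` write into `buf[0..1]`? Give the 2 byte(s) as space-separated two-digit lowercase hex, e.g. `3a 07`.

mode (7b) val=-24 bits=0x68 at bit 9: 0xd000
flags (1b) val=1 bits=0x1 at bit 8: 0xd100
err (1b) val=0 bits=0x0 at bit 7: 0xd100
slot (1b) val=0 bits=0x0 at bit 6: 0xd100
opcode (5b) val=-16 bits=0x10 at bit 1: 0xd120
id (1b) val=1 bits=0x1 at bit 0: 0xd121
word = 0xd121 → big-endian bytes:
  [0]=0xd1  [1]=0x21

d1 21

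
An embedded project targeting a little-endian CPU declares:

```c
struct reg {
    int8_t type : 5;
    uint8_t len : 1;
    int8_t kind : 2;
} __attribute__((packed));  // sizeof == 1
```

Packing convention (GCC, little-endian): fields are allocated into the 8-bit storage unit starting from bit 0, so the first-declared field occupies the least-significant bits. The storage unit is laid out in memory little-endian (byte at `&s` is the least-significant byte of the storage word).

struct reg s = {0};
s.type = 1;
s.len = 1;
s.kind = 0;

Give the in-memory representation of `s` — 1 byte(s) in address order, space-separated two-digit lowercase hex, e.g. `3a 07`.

21

[0+:5] type=1 & 0x1f = 0x1; word=0x01
[5+:1] len=1 & 0x1 = 0x1; word=0x21
[6+:2] kind=0 & 0x3 = 0x0; word=0x21
word = 0x21 → little-endian bytes:
  [0]=0x21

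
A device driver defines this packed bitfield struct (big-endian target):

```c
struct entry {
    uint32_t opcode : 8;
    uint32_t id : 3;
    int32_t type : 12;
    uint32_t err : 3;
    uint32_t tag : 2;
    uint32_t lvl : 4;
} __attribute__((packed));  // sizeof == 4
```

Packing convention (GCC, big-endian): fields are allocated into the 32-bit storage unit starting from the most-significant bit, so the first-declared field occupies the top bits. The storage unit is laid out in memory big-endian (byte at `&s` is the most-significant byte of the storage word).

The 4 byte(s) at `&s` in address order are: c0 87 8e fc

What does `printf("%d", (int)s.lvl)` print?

[0]=0xc0 [1]=0x87 [2]=0x8e [3]=0xfc (big-endian) → word 0xc0878efc
opcode [24+:8] = (word>>24) & 0xff = 192
id [21+:3] = (word>>21) & 0x7 = 4
type [9+:12] = (word>>9) & 0xfff = 967
err [6+:3] = (word>>6) & 0x7 = 3
tag [4+:2] = (word>>4) & 0x3 = 3
lvl [0+:4] = (word>>0) & 0xf = 12  ←

12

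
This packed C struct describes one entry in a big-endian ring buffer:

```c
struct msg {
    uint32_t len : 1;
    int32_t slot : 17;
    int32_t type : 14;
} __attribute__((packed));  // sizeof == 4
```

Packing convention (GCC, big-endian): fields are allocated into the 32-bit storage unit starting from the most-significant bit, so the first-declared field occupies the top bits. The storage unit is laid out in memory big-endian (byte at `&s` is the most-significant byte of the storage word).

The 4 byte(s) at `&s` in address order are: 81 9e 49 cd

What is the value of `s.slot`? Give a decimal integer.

[0]=0x81 [1]=0x9e [2]=0x49 [3]=0xcd (big-endian) → word 0x819e49cd
len:1 @ bit 31 → (0x819e49cd>>31)&0x1 = 0x1
slot:17 @ bit 14 → (0x819e49cd>>14)&0x1ffff = 0x679  ←
type:14 @ bit 0 → (0x819e49cd>>0)&0x3fff = 0x9cd
slot signed 17b, MSB=0: value = 1657

1657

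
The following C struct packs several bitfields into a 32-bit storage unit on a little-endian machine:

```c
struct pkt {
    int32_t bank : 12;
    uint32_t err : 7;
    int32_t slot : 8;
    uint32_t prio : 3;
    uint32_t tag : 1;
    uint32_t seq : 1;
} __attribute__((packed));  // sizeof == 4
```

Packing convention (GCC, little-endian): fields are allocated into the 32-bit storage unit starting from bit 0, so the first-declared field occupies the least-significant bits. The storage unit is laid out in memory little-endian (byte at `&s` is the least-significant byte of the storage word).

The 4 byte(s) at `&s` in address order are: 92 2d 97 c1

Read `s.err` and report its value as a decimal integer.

[0]=0x92 [1]=0x2d [2]=0x97 [3]=0xc1 (little-endian) → word 0xc1972d92
bank [0+:12] = (word>>0) & 0xfff = 3474
err [12+:7] = (word>>12) & 0x7f = 114  ←
slot [19+:8] = (word>>19) & 0xff = 50
prio [27+:3] = (word>>27) & 0x7 = 0
tag [30+:1] = (word>>30) & 0x1 = 1
seq [31+:1] = (word>>31) & 0x1 = 1

114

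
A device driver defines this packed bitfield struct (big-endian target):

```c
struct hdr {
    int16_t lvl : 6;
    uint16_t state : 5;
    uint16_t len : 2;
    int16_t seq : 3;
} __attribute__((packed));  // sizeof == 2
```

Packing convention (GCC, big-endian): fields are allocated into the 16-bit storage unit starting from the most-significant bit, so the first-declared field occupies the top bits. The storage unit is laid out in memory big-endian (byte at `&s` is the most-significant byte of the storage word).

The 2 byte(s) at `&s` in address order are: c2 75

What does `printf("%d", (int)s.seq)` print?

[0]=0xc2 [1]=0x75 (big-endian) → word 0xc275
lvl [10+:6] = (word>>10) & 0x3f = 48
state [5+:5] = (word>>5) & 0x1f = 19
len [3+:2] = (word>>3) & 0x3 = 2
seq [0+:3] = (word>>0) & 0x7 = 5  ←
seq signed 3b, MSB=1: 5 - 8 = -3

-3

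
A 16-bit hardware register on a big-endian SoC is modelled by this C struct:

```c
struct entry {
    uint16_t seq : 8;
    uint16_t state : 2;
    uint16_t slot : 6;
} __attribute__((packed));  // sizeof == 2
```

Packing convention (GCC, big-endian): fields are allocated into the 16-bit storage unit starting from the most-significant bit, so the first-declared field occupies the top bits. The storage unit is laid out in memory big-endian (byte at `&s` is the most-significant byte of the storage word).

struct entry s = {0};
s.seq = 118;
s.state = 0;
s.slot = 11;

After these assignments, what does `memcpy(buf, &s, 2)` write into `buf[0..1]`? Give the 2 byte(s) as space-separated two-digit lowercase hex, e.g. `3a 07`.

[8+:8] seq=118 & 0xff = 0x76; word=0x7600
[6+:2] state=0 & 0x3 = 0x0; word=0x7600
[0+:6] slot=11 & 0x3f = 0xb; word=0x760b
word = 0x760b → big-endian bytes:
  [0]=0x76  [1]=0x0b

76 0b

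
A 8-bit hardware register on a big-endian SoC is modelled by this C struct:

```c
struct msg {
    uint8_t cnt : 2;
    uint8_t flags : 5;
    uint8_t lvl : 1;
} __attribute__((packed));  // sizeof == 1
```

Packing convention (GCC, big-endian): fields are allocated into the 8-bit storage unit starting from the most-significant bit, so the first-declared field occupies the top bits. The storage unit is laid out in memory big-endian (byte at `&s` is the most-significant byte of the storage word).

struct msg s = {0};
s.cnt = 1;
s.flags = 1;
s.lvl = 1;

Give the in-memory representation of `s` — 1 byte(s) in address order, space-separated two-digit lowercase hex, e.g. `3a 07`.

43

cnt (2b) val=1 bits=0x1 at bit 6: 0x40
flags (5b) val=1 bits=0x1 at bit 1: 0x42
lvl (1b) val=1 bits=0x1 at bit 0: 0x43
word = 0x43 → big-endian bytes:
  [0]=0x43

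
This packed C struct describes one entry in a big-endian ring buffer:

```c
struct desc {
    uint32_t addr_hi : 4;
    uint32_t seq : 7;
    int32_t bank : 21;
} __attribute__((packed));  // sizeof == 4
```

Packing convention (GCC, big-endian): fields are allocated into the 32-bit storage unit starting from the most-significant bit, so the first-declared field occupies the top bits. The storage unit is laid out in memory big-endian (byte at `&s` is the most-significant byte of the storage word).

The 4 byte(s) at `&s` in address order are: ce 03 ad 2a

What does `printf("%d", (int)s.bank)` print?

[0]=0xce [1]=0x03 [2]=0xad [3]=0x2a (big-endian) → word 0xce03ad2a
addr_hi:4 @ bit 28 → (0xce03ad2a>>28)&0xf = 0xc
seq:7 @ bit 21 → (0xce03ad2a>>21)&0x7f = 0x70
bank:21 @ bit 0 → (0xce03ad2a>>0)&0x1fffff = 0x3ad2a  ←
bank signed 21b, MSB=0: value = 240938

240938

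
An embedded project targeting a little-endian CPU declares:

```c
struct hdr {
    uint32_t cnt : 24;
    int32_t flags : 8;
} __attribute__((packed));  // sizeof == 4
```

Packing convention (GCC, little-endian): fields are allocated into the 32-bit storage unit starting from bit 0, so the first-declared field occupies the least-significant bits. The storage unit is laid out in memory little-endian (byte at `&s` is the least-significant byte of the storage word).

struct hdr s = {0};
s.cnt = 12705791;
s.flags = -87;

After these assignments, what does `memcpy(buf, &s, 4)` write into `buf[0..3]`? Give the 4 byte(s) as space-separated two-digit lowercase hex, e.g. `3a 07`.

ff df c1 a9

[0+:24] cnt=12705791 & 0xffffff = 0xc1dfff; word=0x00c1dfff
[24+:8] flags=-87 & 0xff = 0xa9; word=0xa9c1dfff
word = 0xa9c1dfff → little-endian bytes:
  [0]=0xff  [1]=0xdf  [2]=0xc1  [3]=0xa9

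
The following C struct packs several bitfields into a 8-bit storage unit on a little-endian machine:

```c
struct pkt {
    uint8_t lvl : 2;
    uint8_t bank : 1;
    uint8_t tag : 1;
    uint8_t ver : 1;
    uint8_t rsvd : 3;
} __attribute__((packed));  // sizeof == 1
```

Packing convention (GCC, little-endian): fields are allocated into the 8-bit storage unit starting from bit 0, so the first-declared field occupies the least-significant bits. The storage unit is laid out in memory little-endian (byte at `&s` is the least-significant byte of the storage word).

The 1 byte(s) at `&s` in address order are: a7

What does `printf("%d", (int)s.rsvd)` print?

[0]=0xa7 (little-endian) → word 0xa7
lvl:2 @ bit 0 → (0xa7>>0)&0x3 = 0x3
bank:1 @ bit 2 → (0xa7>>2)&0x1 = 0x1
tag:1 @ bit 3 → (0xa7>>3)&0x1 = 0x0
ver:1 @ bit 4 → (0xa7>>4)&0x1 = 0x0
rsvd:3 @ bit 5 → (0xa7>>5)&0x7 = 0x5  ←

5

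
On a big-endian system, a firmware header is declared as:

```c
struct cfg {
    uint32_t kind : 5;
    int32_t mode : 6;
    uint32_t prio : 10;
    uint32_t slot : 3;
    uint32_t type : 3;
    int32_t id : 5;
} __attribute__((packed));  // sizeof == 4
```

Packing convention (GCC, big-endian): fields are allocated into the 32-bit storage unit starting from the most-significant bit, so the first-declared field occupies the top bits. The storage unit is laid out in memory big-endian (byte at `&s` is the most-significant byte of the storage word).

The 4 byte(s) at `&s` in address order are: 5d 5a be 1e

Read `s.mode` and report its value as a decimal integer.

-22

[0]=0x5d [1]=0x5a [2]=0xbe [3]=0x1e (big-endian) → word 0x5d5abe1e
kind:5 @ bit 27 → (0x5d5abe1e>>27)&0x1f = 0xb
mode:6 @ bit 21 → (0x5d5abe1e>>21)&0x3f = 0x2a  ←
prio:10 @ bit 11 → (0x5d5abe1e>>11)&0x3ff = 0x357
slot:3 @ bit 8 → (0x5d5abe1e>>8)&0x7 = 0x6
type:3 @ bit 5 → (0x5d5abe1e>>5)&0x7 = 0x0
id:5 @ bit 0 → (0x5d5abe1e>>0)&0x1f = 0x1e
mode signed 6b, MSB=1: 42 - 64 = -22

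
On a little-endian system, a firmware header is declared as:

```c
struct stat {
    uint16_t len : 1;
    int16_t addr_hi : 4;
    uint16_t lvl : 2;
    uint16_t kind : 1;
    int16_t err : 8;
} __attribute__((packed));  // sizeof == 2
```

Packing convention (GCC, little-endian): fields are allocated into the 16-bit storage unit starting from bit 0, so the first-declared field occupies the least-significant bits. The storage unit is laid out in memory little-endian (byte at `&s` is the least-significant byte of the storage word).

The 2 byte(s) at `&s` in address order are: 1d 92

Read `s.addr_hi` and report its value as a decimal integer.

-2

[0]=0x1d [1]=0x92 (little-endian) → word 0x921d
len:1 @ bit 0 → (0x921d>>0)&0x1 = 0x1
addr_hi:4 @ bit 1 → (0x921d>>1)&0xf = 0xe  ←
lvl:2 @ bit 5 → (0x921d>>5)&0x3 = 0x0
kind:1 @ bit 7 → (0x921d>>7)&0x1 = 0x0
err:8 @ bit 8 → (0x921d>>8)&0xff = 0x92
addr_hi signed 4b, MSB=1: 14 - 16 = -2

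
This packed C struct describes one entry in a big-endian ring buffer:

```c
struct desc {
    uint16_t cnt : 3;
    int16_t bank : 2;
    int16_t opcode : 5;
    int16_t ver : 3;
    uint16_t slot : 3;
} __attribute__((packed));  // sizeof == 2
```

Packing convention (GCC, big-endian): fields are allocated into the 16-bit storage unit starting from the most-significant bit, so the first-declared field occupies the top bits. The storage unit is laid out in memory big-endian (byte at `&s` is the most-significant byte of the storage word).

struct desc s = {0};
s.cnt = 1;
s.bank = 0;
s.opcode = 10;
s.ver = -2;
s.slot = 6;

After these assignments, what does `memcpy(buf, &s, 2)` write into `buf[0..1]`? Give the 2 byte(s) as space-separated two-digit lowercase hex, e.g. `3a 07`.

cnt (3b) val=1 bits=0x1 at bit 13: 0x2000
bank (2b) val=0 bits=0x0 at bit 11: 0x2000
opcode (5b) val=10 bits=0xa at bit 6: 0x2280
ver (3b) val=-2 bits=0x6 at bit 3: 0x22b0
slot (3b) val=6 bits=0x6 at bit 0: 0x22b6
word = 0x22b6 → big-endian bytes:
  [0]=0x22  [1]=0xb6

22 b6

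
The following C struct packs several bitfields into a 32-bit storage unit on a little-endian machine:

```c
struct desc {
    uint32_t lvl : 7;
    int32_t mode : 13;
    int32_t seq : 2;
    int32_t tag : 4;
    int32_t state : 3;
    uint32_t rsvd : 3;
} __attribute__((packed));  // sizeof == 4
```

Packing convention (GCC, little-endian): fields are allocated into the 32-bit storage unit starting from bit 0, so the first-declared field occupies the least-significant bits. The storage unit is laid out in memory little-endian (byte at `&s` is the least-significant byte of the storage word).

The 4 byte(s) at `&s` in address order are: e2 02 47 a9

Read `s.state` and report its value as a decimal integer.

[0]=0xe2 [1]=0x02 [2]=0x47 [3]=0xa9 (little-endian) → word 0xa94702e2
lvl:7 @ bit 0 → (0xa94702e2>>0)&0x7f = 0x62
mode:13 @ bit 7 → (0xa94702e2>>7)&0x1fff = 0xe05
seq:2 @ bit 20 → (0xa94702e2>>20)&0x3 = 0x0
tag:4 @ bit 22 → (0xa94702e2>>22)&0xf = 0x5
state:3 @ bit 26 → (0xa94702e2>>26)&0x7 = 0x2  ←
rsvd:3 @ bit 29 → (0xa94702e2>>29)&0x7 = 0x5
state signed 3b, MSB=0: value = 2

2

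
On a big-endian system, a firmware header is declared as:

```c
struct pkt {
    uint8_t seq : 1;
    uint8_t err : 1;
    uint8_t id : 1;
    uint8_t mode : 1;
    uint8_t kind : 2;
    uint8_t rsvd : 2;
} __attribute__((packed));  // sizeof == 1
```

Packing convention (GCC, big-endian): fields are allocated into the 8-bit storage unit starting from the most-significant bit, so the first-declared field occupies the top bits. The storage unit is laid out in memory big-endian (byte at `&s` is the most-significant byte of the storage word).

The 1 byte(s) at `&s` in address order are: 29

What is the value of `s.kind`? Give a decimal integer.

2

[0]=0x29 (big-endian) → word 0x29
seq:1 @ bit 7 → (0x29>>7)&0x1 = 0x0
err:1 @ bit 6 → (0x29>>6)&0x1 = 0x0
id:1 @ bit 5 → (0x29>>5)&0x1 = 0x1
mode:1 @ bit 4 → (0x29>>4)&0x1 = 0x0
kind:2 @ bit 2 → (0x29>>2)&0x3 = 0x2  ←
rsvd:2 @ bit 0 → (0x29>>0)&0x3 = 0x1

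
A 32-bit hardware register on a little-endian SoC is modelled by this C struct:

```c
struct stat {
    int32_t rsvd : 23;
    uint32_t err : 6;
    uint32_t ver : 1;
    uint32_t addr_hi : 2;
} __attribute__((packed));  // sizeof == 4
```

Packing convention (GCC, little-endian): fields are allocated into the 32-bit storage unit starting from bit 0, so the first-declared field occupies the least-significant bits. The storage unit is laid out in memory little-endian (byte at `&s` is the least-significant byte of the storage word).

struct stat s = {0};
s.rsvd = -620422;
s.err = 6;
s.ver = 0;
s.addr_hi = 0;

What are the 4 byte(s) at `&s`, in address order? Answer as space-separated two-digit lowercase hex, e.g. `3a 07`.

[0+:23] rsvd=-620422 & 0x7fffff = 0x76887a; word=0x0076887a
[23+:6] err=6 & 0x3f = 0x6; word=0x0376887a
[29+:1] ver=0 & 0x1 = 0x0; word=0x0376887a
[30+:2] addr_hi=0 & 0x3 = 0x0; word=0x0376887a
word = 0x0376887a → little-endian bytes:
  [0]=0x7a  [1]=0x88  [2]=0x76  [3]=0x03

7a 88 76 03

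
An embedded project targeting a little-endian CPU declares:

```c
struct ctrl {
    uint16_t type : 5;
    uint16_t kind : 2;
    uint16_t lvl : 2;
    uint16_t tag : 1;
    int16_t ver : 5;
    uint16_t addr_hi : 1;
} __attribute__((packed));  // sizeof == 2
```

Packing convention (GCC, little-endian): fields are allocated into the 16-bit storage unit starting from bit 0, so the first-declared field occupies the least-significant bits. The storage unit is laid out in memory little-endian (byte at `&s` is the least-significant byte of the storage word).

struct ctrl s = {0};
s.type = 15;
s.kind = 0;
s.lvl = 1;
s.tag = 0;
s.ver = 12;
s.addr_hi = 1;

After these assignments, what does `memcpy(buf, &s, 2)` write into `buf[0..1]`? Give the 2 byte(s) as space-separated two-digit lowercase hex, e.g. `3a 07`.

8f b0

type (5b) val=15 bits=0xf at bit 0: 0x000f
kind (2b) val=0 bits=0x0 at bit 5: 0x000f
lvl (2b) val=1 bits=0x1 at bit 7: 0x008f
tag (1b) val=0 bits=0x0 at bit 9: 0x008f
ver (5b) val=12 bits=0xc at bit 10: 0x308f
addr_hi (1b) val=1 bits=0x1 at bit 15: 0xb08f
word = 0xb08f → little-endian bytes:
  [0]=0x8f  [1]=0xb0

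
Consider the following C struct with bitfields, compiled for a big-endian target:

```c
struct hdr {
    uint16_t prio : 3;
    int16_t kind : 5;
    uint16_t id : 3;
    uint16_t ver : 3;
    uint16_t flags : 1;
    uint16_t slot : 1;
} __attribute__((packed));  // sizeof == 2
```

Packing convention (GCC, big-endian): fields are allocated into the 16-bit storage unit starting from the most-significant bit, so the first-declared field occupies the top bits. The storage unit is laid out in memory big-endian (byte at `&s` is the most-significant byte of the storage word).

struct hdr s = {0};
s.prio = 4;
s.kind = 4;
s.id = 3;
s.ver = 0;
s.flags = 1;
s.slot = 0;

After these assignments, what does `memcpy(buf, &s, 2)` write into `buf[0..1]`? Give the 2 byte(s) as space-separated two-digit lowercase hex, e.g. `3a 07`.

prio:3 = 4 → 0x4 << 13 → word 0x8000
kind:5 = 4 → 0x4 << 8 → word 0x8400
id:3 = 3 → 0x3 << 5 → word 0x8460
ver:3 = 0 → 0x0 << 2 → word 0x8460
flags:1 = 1 → 0x1 << 1 → word 0x8462
slot:1 = 0 → 0x0 << 0 → word 0x8462
word = 0x8462 → big-endian bytes:
  [0]=0x84  [1]=0x62

84 62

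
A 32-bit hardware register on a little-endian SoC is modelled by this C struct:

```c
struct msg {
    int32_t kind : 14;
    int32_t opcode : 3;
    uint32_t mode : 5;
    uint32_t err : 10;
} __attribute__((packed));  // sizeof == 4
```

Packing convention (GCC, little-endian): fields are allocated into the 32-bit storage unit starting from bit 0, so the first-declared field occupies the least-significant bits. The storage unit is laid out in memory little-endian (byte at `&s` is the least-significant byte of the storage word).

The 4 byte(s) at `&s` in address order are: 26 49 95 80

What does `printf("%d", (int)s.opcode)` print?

[0]=0x26 [1]=0x49 [2]=0x95 [3]=0x80 (little-endian) → word 0x80954926
kind [0+:14] = (word>>0) & 0x3fff = 2342
opcode [14+:3] = (word>>14) & 0x7 = 5  ←
mode [17+:5] = (word>>17) & 0x1f = 10
err [22+:10] = (word>>22) & 0x3ff = 514
opcode signed 3b, MSB=1: 5 - 8 = -3

-3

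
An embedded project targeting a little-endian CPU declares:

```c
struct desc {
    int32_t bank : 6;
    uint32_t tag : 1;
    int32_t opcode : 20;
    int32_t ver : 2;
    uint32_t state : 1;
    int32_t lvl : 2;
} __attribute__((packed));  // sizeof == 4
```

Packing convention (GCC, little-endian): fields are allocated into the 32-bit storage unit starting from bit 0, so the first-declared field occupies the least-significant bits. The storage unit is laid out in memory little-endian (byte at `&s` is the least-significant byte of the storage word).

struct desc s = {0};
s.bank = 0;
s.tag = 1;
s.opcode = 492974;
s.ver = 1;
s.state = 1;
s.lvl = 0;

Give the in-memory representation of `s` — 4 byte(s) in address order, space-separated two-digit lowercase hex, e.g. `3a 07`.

40 d7 c2 2b

bank (6b) val=0 bits=0x0 at bit 0: 0x00000000
tag (1b) val=1 bits=0x1 at bit 6: 0x00000040
opcode (20b) val=492974 bits=0x785ae at bit 7: 0x03c2d740
ver (2b) val=1 bits=0x1 at bit 27: 0x0bc2d740
state (1b) val=1 bits=0x1 at bit 29: 0x2bc2d740
lvl (2b) val=0 bits=0x0 at bit 30: 0x2bc2d740
word = 0x2bc2d740 → little-endian bytes:
  [0]=0x40  [1]=0xd7  [2]=0xc2  [3]=0x2b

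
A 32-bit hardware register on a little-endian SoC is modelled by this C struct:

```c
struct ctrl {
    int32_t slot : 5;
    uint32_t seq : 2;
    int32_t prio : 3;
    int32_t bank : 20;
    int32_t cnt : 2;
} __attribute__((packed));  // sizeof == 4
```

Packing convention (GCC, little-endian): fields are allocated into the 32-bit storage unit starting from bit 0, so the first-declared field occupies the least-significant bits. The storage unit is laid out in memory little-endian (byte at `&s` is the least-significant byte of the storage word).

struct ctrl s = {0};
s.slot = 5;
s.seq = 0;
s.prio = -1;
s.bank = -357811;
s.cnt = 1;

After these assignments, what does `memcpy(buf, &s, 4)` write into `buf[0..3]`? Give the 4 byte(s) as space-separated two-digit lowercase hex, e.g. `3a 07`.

85 37 29 6a

[0+:5] slot=5 & 0x1f = 0x5; word=0x00000005
[5+:2] seq=0 & 0x3 = 0x0; word=0x00000005
[7+:3] prio=-1 & 0x7 = 0x7; word=0x00000385
[10+:20] bank=-357811 & 0xfffff = 0xa8a4d; word=0x2a293785
[30+:2] cnt=1 & 0x3 = 0x1; word=0x6a293785
word = 0x6a293785 → little-endian bytes:
  [0]=0x85  [1]=0x37  [2]=0x29  [3]=0x6a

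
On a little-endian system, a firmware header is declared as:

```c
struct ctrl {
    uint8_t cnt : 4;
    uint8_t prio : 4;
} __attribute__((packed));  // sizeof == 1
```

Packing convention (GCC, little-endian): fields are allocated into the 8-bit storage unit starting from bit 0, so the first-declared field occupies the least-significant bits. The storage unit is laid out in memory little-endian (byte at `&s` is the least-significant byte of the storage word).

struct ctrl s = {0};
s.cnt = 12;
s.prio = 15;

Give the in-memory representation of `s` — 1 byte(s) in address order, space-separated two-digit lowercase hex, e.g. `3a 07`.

fc

cnt:4 = 12 → 0xc << 0 → word 0x0c
prio:4 = 15 → 0xf << 4 → word 0xfc
word = 0xfc → little-endian bytes:
  [0]=0xfc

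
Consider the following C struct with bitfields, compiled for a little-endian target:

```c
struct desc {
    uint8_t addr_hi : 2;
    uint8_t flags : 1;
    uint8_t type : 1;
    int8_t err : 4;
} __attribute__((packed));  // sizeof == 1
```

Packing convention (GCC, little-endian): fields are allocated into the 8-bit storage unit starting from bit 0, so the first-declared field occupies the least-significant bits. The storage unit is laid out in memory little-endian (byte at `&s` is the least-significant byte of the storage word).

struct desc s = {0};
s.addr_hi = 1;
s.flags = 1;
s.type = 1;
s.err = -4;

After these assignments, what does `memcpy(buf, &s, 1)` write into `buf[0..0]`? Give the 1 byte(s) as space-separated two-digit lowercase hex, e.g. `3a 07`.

addr_hi (2b) val=1 bits=0x1 at bit 0: 0x01
flags (1b) val=1 bits=0x1 at bit 2: 0x05
type (1b) val=1 bits=0x1 at bit 3: 0x0d
err (4b) val=-4 bits=0xc at bit 4: 0xcd
word = 0xcd → little-endian bytes:
  [0]=0xcd

cd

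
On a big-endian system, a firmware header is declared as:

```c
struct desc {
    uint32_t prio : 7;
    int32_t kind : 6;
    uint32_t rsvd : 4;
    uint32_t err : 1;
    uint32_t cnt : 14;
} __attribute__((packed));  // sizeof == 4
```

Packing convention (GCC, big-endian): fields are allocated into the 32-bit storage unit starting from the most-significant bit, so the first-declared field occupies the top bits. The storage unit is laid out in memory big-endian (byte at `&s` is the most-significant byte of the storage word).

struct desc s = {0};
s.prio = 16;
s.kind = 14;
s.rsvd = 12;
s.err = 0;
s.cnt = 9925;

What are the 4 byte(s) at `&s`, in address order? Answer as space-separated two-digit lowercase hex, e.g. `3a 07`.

20 76 26 c5

[25+:7] prio=16 & 0x7f = 0x10; word=0x20000000
[19+:6] kind=14 & 0x3f = 0xe; word=0x20700000
[15+:4] rsvd=12 & 0xf = 0xc; word=0x20760000
[14+:1] err=0 & 0x1 = 0x0; word=0x20760000
[0+:14] cnt=9925 & 0x3fff = 0x26c5; word=0x207626c5
word = 0x207626c5 → big-endian bytes:
  [0]=0x20  [1]=0x76  [2]=0x26  [3]=0xc5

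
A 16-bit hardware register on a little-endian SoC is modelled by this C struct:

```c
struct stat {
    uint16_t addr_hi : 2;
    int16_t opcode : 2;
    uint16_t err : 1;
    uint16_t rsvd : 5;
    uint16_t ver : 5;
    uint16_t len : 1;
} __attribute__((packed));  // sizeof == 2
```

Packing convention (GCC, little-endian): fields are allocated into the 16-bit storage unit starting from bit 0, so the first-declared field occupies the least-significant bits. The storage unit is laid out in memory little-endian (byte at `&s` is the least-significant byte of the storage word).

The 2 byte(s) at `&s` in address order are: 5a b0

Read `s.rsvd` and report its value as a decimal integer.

[0]=0x5a [1]=0xb0 (little-endian) → word 0xb05a
addr_hi:2 @ bit 0 → (0xb05a>>0)&0x3 = 0x2
opcode:2 @ bit 2 → (0xb05a>>2)&0x3 = 0x2
err:1 @ bit 4 → (0xb05a>>4)&0x1 = 0x1
rsvd:5 @ bit 5 → (0xb05a>>5)&0x1f = 0x2  ←
ver:5 @ bit 10 → (0xb05a>>10)&0x1f = 0xc
len:1 @ bit 15 → (0xb05a>>15)&0x1 = 0x1

2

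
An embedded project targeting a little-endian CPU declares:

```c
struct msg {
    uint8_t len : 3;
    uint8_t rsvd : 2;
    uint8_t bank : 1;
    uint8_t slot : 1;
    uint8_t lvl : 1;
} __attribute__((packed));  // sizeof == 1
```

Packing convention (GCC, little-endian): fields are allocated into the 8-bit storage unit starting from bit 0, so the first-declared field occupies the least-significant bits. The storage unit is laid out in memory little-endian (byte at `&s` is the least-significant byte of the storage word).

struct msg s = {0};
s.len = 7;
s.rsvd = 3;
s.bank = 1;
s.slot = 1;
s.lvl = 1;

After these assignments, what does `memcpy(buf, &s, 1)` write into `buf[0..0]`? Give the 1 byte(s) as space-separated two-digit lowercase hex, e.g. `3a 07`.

ff

len:3 = 7 → 0x7 << 0 → word 0x07
rsvd:2 = 3 → 0x3 << 3 → word 0x1f
bank:1 = 1 → 0x1 << 5 → word 0x3f
slot:1 = 1 → 0x1 << 6 → word 0x7f
lvl:1 = 1 → 0x1 << 7 → word 0xff
word = 0xff → little-endian bytes:
  [0]=0xff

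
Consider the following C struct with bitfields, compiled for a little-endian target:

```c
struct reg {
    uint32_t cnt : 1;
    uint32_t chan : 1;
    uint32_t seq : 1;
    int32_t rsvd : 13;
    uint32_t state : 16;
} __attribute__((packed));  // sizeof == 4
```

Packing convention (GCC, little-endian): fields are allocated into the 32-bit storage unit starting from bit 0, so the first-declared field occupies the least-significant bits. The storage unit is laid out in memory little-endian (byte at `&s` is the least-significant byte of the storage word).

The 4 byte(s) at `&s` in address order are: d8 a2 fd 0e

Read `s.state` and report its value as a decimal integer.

3837

[0]=0xd8 [1]=0xa2 [2]=0xfd [3]=0x0e (little-endian) → word 0x0efda2d8
cnt [0+:1] = (word>>0) & 0x1 = 0
chan [1+:1] = (word>>1) & 0x1 = 0
seq [2+:1] = (word>>2) & 0x1 = 0
rsvd [3+:13] = (word>>3) & 0x1fff = 5211
state [16+:16] = (word>>16) & 0xffff = 3837  ←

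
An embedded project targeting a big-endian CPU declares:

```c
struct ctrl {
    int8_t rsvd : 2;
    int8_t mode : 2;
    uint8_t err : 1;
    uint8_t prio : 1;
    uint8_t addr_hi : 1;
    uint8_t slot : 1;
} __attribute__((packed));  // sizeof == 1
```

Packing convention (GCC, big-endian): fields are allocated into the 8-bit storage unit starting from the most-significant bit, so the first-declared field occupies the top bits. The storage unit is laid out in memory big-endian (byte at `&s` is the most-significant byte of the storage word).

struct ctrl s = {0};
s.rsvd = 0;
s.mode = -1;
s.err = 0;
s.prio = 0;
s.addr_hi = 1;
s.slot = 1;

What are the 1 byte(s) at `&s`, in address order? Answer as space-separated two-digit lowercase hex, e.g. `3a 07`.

rsvd (2b) val=0 bits=0x0 at bit 6: 0x00
mode (2b) val=-1 bits=0x3 at bit 4: 0x30
err (1b) val=0 bits=0x0 at bit 3: 0x30
prio (1b) val=0 bits=0x0 at bit 2: 0x30
addr_hi (1b) val=1 bits=0x1 at bit 1: 0x32
slot (1b) val=1 bits=0x1 at bit 0: 0x33
word = 0x33 → big-endian bytes:
  [0]=0x33

33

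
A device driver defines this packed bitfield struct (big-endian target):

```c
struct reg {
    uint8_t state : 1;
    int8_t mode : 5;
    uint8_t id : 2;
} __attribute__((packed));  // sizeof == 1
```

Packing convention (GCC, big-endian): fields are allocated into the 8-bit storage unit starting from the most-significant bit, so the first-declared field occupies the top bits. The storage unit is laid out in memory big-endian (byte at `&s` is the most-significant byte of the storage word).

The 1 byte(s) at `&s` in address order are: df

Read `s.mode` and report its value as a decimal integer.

-9

[0]=0xdf (big-endian) → word 0xdf
state:1 @ bit 7 → (0xdf>>7)&0x1 = 0x1
mode:5 @ bit 2 → (0xdf>>2)&0x1f = 0x17  ←
id:2 @ bit 0 → (0xdf>>0)&0x3 = 0x3
mode signed 5b, MSB=1: 23 - 32 = -9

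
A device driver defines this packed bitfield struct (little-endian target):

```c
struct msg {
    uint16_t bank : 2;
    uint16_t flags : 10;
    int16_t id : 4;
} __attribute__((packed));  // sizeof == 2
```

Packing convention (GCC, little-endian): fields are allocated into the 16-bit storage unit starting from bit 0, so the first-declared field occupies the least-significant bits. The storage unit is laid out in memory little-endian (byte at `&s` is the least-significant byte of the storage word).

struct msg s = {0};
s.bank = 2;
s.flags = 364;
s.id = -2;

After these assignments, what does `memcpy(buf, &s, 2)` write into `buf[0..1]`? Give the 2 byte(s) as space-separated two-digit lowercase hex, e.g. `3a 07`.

bank (2b) val=2 bits=0x2 at bit 0: 0x0002
flags (10b) val=364 bits=0x16c at bit 2: 0x05b2
id (4b) val=-2 bits=0xe at bit 12: 0xe5b2
word = 0xe5b2 → little-endian bytes:
  [0]=0xb2  [1]=0xe5

b2 e5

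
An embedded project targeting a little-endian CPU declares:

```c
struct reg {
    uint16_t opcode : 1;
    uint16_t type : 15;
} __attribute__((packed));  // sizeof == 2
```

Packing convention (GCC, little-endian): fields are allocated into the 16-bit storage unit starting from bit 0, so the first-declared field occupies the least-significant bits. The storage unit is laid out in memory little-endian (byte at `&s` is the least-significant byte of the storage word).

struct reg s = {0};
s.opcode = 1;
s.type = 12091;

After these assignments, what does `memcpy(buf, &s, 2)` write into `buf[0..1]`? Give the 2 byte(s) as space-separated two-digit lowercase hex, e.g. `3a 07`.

77 5e

[0+:1] opcode=1 & 0x1 = 0x1; word=0x0001
[1+:15] type=12091 & 0x7fff = 0x2f3b; word=0x5e77
word = 0x5e77 → little-endian bytes:
  [0]=0x77  [1]=0x5e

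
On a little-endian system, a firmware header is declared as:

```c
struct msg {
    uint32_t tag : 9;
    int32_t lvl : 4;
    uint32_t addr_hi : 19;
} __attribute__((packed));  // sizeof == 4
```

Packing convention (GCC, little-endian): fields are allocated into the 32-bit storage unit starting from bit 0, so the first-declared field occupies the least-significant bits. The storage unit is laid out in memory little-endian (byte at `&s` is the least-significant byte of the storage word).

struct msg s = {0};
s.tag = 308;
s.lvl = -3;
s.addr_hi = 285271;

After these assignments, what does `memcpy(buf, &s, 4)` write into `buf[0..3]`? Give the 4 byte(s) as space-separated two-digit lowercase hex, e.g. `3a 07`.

34 fb 4a 8b

tag:9 = 308 → 0x134 << 0 → word 0x00000134
lvl:4 = -3 → 0xd << 9 → word 0x00001b34
addr_hi:19 = 285271 → 0x45a57 << 13 → word 0x8b4afb34
word = 0x8b4afb34 → little-endian bytes:
  [0]=0x34  [1]=0xfb  [2]=0x4a  [3]=0x8b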